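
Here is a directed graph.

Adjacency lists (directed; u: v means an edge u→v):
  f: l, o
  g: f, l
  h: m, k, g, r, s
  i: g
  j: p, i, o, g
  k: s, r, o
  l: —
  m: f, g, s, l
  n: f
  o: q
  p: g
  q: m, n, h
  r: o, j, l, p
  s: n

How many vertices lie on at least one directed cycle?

A vertex is on a directed cycle iff it belongs to a strongly connected component of size ≥ 2 (or has a self-loop).
The vertices on cycles are {f, g, h, i, j, k, m, n, o, p, q, r, s} — 13 in total.

13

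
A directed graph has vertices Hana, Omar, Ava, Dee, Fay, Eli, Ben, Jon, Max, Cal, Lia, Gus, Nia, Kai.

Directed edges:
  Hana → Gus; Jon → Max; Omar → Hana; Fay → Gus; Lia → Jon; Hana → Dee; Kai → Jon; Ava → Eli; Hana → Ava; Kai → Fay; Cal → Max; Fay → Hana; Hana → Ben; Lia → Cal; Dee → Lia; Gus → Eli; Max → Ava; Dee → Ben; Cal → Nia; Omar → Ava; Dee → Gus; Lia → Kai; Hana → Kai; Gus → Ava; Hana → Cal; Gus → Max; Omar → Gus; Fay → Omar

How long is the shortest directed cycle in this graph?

3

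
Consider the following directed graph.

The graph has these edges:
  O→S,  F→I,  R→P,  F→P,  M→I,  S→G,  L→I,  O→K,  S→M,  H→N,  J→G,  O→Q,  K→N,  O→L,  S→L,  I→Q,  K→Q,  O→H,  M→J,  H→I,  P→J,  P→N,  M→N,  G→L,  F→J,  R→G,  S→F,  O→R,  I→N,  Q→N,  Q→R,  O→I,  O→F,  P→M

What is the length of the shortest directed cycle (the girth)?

For each vertex v, BFS finds the shortest path from v back to v.
The shortest such closed walk is P → M → I → Q → R → P, length 5.

5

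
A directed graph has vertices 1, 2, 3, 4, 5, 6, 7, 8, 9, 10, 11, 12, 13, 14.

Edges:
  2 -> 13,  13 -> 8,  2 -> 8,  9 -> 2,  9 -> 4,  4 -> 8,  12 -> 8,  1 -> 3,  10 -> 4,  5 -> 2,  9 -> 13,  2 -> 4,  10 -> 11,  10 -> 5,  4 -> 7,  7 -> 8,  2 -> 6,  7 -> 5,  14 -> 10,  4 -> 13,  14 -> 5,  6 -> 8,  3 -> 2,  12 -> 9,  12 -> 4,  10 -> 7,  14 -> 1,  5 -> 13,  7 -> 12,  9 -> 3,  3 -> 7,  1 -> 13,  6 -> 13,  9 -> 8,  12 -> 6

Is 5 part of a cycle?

Yes

5 is on a cycle iff 5 can reach itself via ≥1 edge.
5 → 2 → 4 → 7 → 5 — yes.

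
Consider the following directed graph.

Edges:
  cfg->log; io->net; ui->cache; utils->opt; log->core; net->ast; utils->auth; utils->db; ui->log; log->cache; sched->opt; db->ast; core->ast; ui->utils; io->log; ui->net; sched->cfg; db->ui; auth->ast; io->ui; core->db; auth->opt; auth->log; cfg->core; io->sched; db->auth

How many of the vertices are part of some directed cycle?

A vertex is on a directed cycle iff it belongs to a strongly connected component of size ≥ 2 (or has a self-loop).
The vertices on cycles are {db, ui, log, auth, core, utils} — 6 in total.

6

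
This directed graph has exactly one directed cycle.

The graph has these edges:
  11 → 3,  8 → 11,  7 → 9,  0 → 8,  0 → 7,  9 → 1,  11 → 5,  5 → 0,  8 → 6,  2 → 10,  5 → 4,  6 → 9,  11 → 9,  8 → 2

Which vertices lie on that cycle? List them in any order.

0, 5, 8, 11

DFS with gray/black marking from 5:
5 gray
  0 gray
    7 gray
      9 gray
        1 gray
        1 black
      9 black
    7 black
    8 gray
      2 gray
        10 gray
        10 black
      2 black
      11 gray
        11→5: 5 is gray → back edge
Back edge closes the cycle 5 → 0 → 8 → 11 → 5; its vertices are {0, 5, 8, 11}.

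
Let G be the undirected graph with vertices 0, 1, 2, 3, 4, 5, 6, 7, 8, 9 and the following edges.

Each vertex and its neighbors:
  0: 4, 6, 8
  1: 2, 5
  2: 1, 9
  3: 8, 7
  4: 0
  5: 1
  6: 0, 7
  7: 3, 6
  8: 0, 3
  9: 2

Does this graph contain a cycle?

DFS, tracking each vertex's parent; an edge to a visited non-parent vertex closes a cycle.
Start from 3:
visit 3 (parent –)
  visit 8 (parent 3)
    visit 0 (parent 8)
      visit 4 (parent 0)
        4–0: parent, skip
      visit 6 (parent 0)
        6–0: parent, skip
        visit 7 (parent 6)
          7–3: 3 visited and ≠ parent → cycle
Cycle: 3 – 8 – 0 – 6 – 7 – 3.

Yes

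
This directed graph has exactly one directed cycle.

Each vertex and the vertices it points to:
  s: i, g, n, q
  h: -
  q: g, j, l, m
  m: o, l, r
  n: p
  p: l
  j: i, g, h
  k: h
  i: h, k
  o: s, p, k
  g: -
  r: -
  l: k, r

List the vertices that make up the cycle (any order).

DFS with gray/black marking from o:
o gray
  s gray
    i gray
      h gray
      h black
      k gray
        k→h: h black — skip
      k black
    i black
    g gray
    g black
    n gray
      p gray
        l gray
          l→k: k black — skip
          r gray
          r black
        l black
      p black
    n black
    q gray
      q→g: g black — skip
      j gray
        j→i: i black — skip
        j→g: g black — skip
        j→h: h black — skip
      j black
      q→l: l black — skip
      m gray
        m→o: o is gray → back edge
Back edge closes the cycle o → s → q → m → o; its vertices are {m, o, q, s}.

m, o, q, s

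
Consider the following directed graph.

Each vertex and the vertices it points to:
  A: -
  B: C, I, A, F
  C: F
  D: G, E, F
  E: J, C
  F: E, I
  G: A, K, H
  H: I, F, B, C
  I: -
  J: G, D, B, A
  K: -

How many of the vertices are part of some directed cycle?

8

A vertex is on a directed cycle iff it belongs to a strongly connected component of size ≥ 2 (or has a self-loop).
The vertices on cycles are {B, C, D, E, F, G, H, J} — 8 in total.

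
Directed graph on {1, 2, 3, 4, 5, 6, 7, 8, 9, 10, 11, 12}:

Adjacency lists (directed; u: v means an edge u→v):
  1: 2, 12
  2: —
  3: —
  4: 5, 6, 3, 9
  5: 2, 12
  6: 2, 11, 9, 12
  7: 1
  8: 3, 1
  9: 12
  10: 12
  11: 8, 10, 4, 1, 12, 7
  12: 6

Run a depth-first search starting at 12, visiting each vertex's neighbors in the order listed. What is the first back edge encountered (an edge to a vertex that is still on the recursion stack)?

1→12

DFS from 12 (visiting each vertex's neighbors in the order listed); mark gray on enter, black on exit:
12 gray
  6 gray
    2 gray
    2 black
    11 gray
      8 gray
        3 gray
        3 black
        1 gray
          1→2: 2 black — skip
          1→12: 12 is gray → back edge
First back edge: 1 → 12.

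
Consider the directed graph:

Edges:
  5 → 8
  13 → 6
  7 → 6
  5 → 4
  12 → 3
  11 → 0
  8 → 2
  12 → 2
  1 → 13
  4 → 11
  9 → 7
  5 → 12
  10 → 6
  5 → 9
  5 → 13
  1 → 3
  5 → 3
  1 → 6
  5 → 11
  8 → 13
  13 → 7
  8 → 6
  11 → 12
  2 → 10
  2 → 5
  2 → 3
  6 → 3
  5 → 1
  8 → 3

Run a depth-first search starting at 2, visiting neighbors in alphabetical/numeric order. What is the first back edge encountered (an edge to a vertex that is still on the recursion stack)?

12->2

DFS from 2 (visiting neighbors in alphabetical/numeric order); mark gray on enter, black on exit:
2 gray
  3 gray
  3 black
  5 gray
    1 gray
      1→3: 3 black — skip
      6 gray
        6→3: 3 black — skip
      6 black
      13 gray
        13→6: 6 black — skip
        7 gray
          7→6: 6 black — skip
        7 black
      13 black
    1 black
    5→3: 3 black — skip
    4 gray
      11 gray
        0 gray
        0 black
        12 gray
          12→2: 2 is gray → back edge
First back edge: 12 → 2.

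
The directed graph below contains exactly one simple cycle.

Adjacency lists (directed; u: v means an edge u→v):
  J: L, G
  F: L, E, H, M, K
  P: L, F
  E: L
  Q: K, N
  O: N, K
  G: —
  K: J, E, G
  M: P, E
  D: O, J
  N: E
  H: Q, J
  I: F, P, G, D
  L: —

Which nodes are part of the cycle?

F, M, P

DFS with gray/black marking from F:
F gray
  L gray
  L black
  E gray
    E→L: L black — skip
  E black
  H gray
    Q gray
      K gray
        J gray
          J→L: L black — skip
          G gray
          G black
        J black
        K→E: E black — skip
        K→G: G black — skip
      K black
      N gray
        N→E: E black — skip
      N black
    Q black
    H→J: J black — skip
  H black
  M gray
    P gray
      P→L: L black — skip
      P→F: F is gray → back edge
Back edge closes the cycle F → M → P → F; its vertices are {F, M, P}.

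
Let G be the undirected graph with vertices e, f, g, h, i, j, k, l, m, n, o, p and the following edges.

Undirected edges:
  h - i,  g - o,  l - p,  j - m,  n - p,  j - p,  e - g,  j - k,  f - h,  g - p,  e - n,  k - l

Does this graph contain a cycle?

DFS, tracking each vertex's parent; an edge to a visited non-parent vertex closes a cycle.
Start from e:
visit e (parent –)
  visit n (parent e)
    visit p (parent n)
      visit l (parent p)
        l–p: parent, skip
        visit k (parent l)
          k–l: parent, skip
          visit j (parent k)
            visit m (parent j)
              m–j: parent, skip
            j–p: p visited and ≠ parent → cycle
Cycle: p – l – k – j – p.

Yes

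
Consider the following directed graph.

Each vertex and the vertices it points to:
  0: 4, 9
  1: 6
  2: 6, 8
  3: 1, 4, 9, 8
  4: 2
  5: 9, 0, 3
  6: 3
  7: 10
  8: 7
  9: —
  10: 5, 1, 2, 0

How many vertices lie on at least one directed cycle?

A vertex is on a directed cycle iff it belongs to a strongly connected component of size ≥ 2 (or has a self-loop).
The vertices on cycles are {0, 1, 2, 3, 4, 5, 6, 7, 8, 10} — 10 in total.

10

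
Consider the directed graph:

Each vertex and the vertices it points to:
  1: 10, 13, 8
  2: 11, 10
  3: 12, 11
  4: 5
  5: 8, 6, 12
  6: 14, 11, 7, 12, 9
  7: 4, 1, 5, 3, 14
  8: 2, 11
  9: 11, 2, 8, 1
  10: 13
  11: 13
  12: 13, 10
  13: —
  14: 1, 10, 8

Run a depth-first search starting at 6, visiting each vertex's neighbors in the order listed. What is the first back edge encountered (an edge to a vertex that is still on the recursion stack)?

5->6

DFS from 6 (visiting each vertex's neighbors in the order listed); mark gray on enter, black on exit:
6 gray
  14 gray
    1 gray
      10 gray
        13 gray
        13 black
      10 black
      1→13: 13 black — skip
      8 gray
        2 gray
          11 gray
            11→13: 13 black — skip
          11 black
          2→10: 10 black — skip
        2 black
        8→11: 11 black — skip
      8 black
    1 black
    14→10: 10 black — skip
    14→8: 8 black — skip
  14 black
  6→11: 11 black — skip
  7 gray
    4 gray
      5 gray
        5→8: 8 black — skip
        5→6: 6 is gray → back edge
First back edge: 5 → 6.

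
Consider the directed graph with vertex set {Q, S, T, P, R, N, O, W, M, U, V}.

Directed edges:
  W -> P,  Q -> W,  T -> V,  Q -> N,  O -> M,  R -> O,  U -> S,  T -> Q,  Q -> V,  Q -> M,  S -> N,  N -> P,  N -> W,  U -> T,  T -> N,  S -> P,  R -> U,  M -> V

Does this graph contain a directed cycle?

DFS with white/gray/black marking, starting from S:
S gray
  N gray
    P gray
    P black
    W gray
      W→P: P black — skip
    W black
  N black
  S→P: P black — skip
S black
Q gray
  V gray
  V black
  M gray
    M→V: V black — skip
  M black
  Q→W: W black — skip
  Q→N: N black — skip
Q black
T gray
  T→V: V black — skip
  T→N: N black — skip
  T→Q: Q black — skip
T black
R gray
  U gray
    U→S: S black — skip
    U→T: T black — skip
  U black
  O gray
    O→M: M black — skip
  O black
R black
Every edge goes to a white or black vertex — no back edge, so the graph is acyclic.

No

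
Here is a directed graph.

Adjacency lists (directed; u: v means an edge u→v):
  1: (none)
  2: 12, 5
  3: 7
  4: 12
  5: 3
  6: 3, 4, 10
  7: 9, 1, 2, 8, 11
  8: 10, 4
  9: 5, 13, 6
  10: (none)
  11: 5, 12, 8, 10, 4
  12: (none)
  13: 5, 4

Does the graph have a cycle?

Yes

DFS with white/gray/black marking, starting from 4:
4 gray
  12 gray
  12 black
4 black
1 gray
1 black
2 gray
  2→12: 12 black — skip
  5 gray
    3 gray
      7 gray
        9 gray
          9→5: 5 is gray → back edge
Back edge found, so a cycle exists: 5 → 3 → 7 → 9 → 5.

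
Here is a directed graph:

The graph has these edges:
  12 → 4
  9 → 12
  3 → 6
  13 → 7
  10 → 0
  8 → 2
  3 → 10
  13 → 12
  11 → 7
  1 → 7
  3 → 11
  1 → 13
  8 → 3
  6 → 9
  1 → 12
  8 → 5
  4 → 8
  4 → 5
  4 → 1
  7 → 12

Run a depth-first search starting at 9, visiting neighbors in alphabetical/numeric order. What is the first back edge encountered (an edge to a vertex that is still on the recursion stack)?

7->12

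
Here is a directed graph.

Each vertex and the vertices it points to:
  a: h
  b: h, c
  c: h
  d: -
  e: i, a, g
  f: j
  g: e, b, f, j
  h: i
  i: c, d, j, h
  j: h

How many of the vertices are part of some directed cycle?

6

A vertex is on a directed cycle iff it belongs to a strongly connected component of size ≥ 2 (or has a self-loop).
The vertices on cycles are {c, e, g, h, i, j} — 6 in total.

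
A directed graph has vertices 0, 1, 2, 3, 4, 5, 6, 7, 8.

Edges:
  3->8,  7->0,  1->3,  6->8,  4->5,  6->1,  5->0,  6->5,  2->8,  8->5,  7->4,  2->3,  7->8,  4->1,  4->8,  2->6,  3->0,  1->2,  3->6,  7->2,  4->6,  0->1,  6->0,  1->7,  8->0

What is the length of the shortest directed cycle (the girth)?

For each vertex v, BFS finds the shortest path from v back to v.
The shortest such closed walk is 7 → 4 → 1 → 7, length 3.

3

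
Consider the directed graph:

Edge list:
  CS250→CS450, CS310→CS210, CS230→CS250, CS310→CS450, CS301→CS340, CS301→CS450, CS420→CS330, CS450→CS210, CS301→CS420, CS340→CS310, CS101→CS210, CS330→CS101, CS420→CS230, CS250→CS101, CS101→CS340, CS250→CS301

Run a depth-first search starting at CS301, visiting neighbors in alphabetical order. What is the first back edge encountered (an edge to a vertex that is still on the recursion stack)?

CS250->CS301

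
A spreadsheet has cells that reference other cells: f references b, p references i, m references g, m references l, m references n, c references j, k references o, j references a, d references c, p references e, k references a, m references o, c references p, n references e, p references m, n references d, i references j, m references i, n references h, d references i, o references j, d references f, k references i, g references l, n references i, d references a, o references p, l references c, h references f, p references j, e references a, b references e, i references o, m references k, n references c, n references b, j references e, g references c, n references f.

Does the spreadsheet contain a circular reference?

Yes

DFS with white/gray/black marking, starting from b:
b gray
  e gray
    a gray
    a black
  e black
b black
j gray
  j→a: a black — skip
  j→e: e black — skip
j black
c gray
  p gray
    p→e: e black — skip
    p→j: j black — skip
    m gray
      g gray
        l gray
          l→c: c is gray → back edge
Back edge found, so a cycle exists: c → p → m → g → l → c.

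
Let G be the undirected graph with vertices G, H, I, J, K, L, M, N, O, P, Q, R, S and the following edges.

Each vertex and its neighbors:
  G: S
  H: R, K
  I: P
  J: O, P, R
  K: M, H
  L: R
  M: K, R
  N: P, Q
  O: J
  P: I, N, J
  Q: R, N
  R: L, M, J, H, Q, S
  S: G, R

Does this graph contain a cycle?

DFS, tracking each vertex's parent; an edge to a visited non-parent vertex closes a cycle.
Start from O:
visit O (parent –)
  visit J (parent O)
    J–O: parent, skip
    visit P (parent J)
      visit I (parent P)
        I–P: parent, skip
      visit N (parent P)
        N–P: parent, skip
        visit Q (parent N)
          visit R (parent Q)
            visit L (parent R)
              L–R: parent, skip
            visit M (parent R)
              visit K (parent M)
                K–M: parent, skip
                visit H (parent K)
                  H–R: R visited and ≠ parent → cycle
Cycle: R – M – K – H – R.

Yes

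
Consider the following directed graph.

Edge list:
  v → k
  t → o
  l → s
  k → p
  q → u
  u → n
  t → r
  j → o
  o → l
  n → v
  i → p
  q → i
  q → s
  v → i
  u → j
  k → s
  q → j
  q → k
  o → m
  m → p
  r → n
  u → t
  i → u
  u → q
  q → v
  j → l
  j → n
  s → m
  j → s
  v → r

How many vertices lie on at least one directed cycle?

A vertex is on a directed cycle iff it belongs to a strongly connected component of size ≥ 2 (or has a self-loop).
The vertices on cycles are {i, j, n, q, r, t, u, v} — 8 in total.

8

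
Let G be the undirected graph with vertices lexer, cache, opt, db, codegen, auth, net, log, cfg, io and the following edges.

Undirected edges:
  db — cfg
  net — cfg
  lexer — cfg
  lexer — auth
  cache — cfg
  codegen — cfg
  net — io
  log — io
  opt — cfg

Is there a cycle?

DFS, tracking each vertex's parent; an edge to a visited non-parent vertex closes a cycle.
Start from db:
visit db (parent –)
  visit cfg (parent db)
    visit opt (parent cfg)
      opt–cfg: parent, skip
    visit net (parent cfg)
      net–cfg: parent, skip
      visit io (parent net)
        io–net: parent, skip
        visit log (parent io)
          log–io: parent, skip
    visit lexer (parent cfg)
      visit auth (parent lexer)
        auth–lexer: parent, skip
      lexer–cfg: parent, skip
    visit codegen (parent cfg)
      codegen–cfg: parent, skip
    cfg–db: parent, skip
    visit cache (parent cfg)
      cache–cfg: parent, skip
No non-parent visited neighbor found — the graph is a forest.

No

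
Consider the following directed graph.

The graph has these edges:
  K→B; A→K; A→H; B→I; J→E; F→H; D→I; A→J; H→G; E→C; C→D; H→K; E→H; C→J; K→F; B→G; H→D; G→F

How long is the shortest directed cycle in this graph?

For each vertex v, BFS finds the shortest path from v back to v.
The shortest such closed walk is J → E → C → J, length 3.

3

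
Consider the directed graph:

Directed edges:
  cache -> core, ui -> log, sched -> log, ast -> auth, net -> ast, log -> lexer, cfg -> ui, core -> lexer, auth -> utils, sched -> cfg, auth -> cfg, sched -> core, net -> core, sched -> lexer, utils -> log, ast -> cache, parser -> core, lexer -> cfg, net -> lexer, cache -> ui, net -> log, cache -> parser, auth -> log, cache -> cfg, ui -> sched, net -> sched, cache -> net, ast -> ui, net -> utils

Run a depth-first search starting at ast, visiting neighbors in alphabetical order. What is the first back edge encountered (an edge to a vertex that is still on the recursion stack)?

lexer→cfg

DFS from ast (visiting neighbors in alphabetical order); mark gray on enter, black on exit:
ast gray
  auth gray
    cfg gray
      ui gray
        log gray
          lexer gray
            lexer→cfg: cfg is gray → back edge
First back edge: lexer → cfg.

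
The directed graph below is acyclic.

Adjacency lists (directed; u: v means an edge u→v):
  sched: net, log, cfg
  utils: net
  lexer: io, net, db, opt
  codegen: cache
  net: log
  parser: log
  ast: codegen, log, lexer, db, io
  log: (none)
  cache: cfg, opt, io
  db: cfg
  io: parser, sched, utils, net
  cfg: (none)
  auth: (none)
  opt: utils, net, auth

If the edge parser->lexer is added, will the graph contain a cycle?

Yes

Adding parser→lexer creates a cycle iff lexer can already reach parser.
Path from lexer: lexer → io → parser.
So lexer → … → parser → lexer is a cycle.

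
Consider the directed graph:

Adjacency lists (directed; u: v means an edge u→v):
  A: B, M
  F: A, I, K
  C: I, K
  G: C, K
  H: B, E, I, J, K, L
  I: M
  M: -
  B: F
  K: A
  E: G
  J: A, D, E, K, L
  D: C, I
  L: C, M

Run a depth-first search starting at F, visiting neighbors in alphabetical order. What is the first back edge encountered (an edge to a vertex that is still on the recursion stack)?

B->F

DFS from F (visiting neighbors in alphabetical order); mark gray on enter, black on exit:
F gray
  A gray
    B gray
      B→F: F is gray → back edge
First back edge: B → F.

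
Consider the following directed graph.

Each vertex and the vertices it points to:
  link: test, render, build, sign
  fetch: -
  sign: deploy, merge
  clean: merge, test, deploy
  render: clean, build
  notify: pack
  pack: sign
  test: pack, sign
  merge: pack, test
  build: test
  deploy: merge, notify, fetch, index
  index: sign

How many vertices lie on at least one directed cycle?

A vertex is on a directed cycle iff it belongs to a strongly connected component of size ≥ 2 (or has a self-loop).
The vertices on cycles are {pack, sign, test, index, merge, deploy, notify} — 7 in total.

7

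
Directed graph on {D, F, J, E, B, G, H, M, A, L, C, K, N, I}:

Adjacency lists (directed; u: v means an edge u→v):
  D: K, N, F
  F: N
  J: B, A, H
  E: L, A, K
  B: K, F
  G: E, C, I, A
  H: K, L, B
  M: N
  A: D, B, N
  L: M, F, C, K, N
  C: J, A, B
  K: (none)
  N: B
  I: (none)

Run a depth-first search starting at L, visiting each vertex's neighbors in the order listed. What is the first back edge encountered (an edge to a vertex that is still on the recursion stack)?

DFS from L (visiting each vertex's neighbors in the order listed); mark gray on enter, black on exit:
L gray
  M gray
    N gray
      B gray
        K gray
        K black
        F gray
          F→N: N is gray → back edge
First back edge: F → N.

F→N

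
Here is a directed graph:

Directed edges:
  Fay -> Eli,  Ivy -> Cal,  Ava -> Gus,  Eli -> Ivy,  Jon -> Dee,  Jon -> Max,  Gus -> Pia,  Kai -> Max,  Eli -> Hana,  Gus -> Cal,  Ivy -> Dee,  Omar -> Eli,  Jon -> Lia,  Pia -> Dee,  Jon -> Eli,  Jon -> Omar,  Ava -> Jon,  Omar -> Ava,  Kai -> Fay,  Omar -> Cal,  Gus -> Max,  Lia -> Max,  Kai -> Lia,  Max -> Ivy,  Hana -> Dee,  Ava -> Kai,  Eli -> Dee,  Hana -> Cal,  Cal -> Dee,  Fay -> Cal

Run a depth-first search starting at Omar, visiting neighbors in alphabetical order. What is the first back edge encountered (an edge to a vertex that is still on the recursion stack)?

DFS from Omar (visiting neighbors in alphabetical order); mark gray on enter, black on exit:
Omar gray
  Ava gray
    Gus gray
      Cal gray
        Dee gray
        Dee black
      Cal black
      Max gray
        Ivy gray
          Ivy→Cal: Cal black — skip
          Ivy→Dee: Dee black — skip
        Ivy black
      Max black
      Pia gray
        Pia→Dee: Dee black — skip
      Pia black
    Gus black
    Jon gray
      Jon→Dee: Dee black — skip
      Eli gray
        Eli→Dee: Dee black — skip
        Hana gray
          Hana→Cal: Cal black — skip
          Hana→Dee: Dee black — skip
        Hana black
        Eli→Ivy: Ivy black — skip
      Eli black
      Lia gray
        Lia→Max: Max black — skip
      Lia black
      Jon→Max: Max black — skip
      Jon→Omar: Omar is gray → back edge
First back edge: Jon → Omar.

Jon→Omar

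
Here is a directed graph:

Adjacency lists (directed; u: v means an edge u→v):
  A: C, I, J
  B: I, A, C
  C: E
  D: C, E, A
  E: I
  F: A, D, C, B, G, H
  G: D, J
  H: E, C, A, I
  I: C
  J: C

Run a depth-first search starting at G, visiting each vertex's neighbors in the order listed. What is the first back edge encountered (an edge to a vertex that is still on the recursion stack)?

DFS from G (visiting each vertex's neighbors in the order listed); mark gray on enter, black on exit:
G gray
  D gray
    C gray
      E gray
        I gray
          I→C: C is gray → back edge
First back edge: I → C.

I->C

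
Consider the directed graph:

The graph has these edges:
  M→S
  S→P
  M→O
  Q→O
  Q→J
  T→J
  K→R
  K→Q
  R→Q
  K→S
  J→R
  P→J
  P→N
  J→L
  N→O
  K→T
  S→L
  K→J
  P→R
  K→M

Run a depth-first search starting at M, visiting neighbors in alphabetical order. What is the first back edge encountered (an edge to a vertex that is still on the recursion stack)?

DFS from M (visiting neighbors in alphabetical order); mark gray on enter, black on exit:
M gray
  O gray
  O black
  S gray
    L gray
    L black
    P gray
      J gray
        J→L: L black — skip
        R gray
          Q gray
            Q→J: J is gray → back edge
First back edge: Q → J.

Q→J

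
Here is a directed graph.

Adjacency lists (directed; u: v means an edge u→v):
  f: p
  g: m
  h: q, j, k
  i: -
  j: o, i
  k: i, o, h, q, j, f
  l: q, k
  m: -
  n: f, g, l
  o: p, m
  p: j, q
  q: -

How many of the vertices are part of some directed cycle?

A vertex is on a directed cycle iff it belongs to a strongly connected component of size ≥ 2 (or has a self-loop).
The vertices on cycles are {h, j, k, o, p} — 5 in total.

5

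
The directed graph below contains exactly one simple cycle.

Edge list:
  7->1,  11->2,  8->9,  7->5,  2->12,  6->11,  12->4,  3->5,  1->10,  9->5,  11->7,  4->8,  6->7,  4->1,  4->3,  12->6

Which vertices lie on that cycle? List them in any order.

DFS with gray/black marking from 12:
12 gray
  4 gray
    1 gray
      10 gray
      10 black
    1 black
    8 gray
      9 gray
        5 gray
        5 black
      9 black
    8 black
    3 gray
      3→5: 5 black — skip
    3 black
  4 black
  6 gray
    7 gray
      7→5: 5 black — skip
      7→1: 1 black — skip
    7 black
    11 gray
      11→7: 7 black — skip
      2 gray
        2→12: 12 is gray → back edge
Back edge closes the cycle 12 → 6 → 11 → 2 → 12; its vertices are {2, 6, 11, 12}.

2, 6, 11, 12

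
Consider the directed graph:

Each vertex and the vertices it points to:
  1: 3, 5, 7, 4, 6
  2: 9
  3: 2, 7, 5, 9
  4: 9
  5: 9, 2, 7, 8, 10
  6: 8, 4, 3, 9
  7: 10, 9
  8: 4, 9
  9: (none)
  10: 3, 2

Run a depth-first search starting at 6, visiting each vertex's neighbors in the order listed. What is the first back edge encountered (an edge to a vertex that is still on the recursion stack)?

DFS from 6 (visiting each vertex's neighbors in the order listed); mark gray on enter, black on exit:
6 gray
  8 gray
    4 gray
      9 gray
      9 black
    4 black
    8→9: 9 black — skip
  8 black
  6→4: 4 black — skip
  3 gray
    2 gray
      2→9: 9 black — skip
    2 black
    7 gray
      10 gray
        10→3: 3 is gray → back edge
First back edge: 10 → 3.

10->3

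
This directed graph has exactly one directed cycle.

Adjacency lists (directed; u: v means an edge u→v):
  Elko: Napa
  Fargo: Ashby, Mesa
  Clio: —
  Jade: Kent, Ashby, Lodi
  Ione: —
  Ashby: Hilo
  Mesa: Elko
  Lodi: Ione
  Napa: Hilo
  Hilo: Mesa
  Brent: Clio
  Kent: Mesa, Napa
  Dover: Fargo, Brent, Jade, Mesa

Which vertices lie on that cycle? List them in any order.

Elko, Hilo, Mesa, Napa

DFS with gray/black marking from Mesa:
Mesa gray
  Elko gray
    Napa gray
      Hilo gray
        Hilo→Mesa: Mesa is gray → back edge
Back edge closes the cycle Mesa → Elko → Napa → Hilo → Mesa; its vertices are {Elko, Hilo, Mesa, Napa}.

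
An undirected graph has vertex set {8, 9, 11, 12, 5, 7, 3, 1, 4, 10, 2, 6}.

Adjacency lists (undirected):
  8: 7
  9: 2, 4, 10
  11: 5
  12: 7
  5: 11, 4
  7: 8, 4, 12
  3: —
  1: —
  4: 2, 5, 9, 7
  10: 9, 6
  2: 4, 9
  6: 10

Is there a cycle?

DFS, tracking each vertex's parent; an edge to a visited non-parent vertex closes a cycle.
Start from 1:
visit 1 (parent –)
visit 8 (parent –)
  visit 7 (parent 8)
    7–8: parent, skip
    visit 4 (parent 7)
      visit 2 (parent 4)
        2–4: parent, skip
        visit 9 (parent 2)
          9–2: parent, skip
          9–4: 4 visited and ≠ parent → cycle
Cycle: 4 – 2 – 9 – 4.

Yes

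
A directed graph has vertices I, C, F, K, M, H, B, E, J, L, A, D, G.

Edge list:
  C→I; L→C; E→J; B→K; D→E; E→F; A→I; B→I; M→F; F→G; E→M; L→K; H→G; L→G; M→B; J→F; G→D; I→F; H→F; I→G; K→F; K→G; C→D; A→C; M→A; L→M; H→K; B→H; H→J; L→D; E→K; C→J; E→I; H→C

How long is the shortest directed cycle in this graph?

4

For each vertex v, BFS finds the shortest path from v back to v.
The shortest such closed walk is D → E → F → G → D, length 4.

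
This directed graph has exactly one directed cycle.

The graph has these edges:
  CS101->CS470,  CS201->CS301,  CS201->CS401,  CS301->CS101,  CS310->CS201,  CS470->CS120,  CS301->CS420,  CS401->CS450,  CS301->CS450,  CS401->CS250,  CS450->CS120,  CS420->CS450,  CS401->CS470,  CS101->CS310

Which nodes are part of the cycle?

CS101, CS201, CS301, CS310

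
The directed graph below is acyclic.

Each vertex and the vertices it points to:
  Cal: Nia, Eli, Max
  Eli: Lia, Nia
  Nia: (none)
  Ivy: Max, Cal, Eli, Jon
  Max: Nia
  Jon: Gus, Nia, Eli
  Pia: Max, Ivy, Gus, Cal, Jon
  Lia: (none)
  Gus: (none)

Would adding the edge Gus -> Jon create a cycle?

Yes

Adding Gus→Jon creates a cycle iff Jon can already reach Gus.
Path from Jon: Jon → Gus.
So Jon → … → Gus → Jon is a cycle.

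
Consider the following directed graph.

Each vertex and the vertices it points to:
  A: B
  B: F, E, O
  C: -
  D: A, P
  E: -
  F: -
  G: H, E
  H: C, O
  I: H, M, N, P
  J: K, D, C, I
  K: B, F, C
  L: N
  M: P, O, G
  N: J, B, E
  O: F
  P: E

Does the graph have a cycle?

Yes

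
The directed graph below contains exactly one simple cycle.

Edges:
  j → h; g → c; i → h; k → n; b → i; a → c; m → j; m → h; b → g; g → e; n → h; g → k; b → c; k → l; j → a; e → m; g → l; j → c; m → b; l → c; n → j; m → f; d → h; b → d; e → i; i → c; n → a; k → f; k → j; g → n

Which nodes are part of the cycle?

b, e, g, m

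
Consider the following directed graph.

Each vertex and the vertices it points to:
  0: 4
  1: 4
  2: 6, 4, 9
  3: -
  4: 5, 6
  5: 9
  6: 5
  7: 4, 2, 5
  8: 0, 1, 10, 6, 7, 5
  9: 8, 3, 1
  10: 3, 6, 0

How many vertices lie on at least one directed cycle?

A vertex is on a directed cycle iff it belongs to a strongly connected component of size ≥ 2 (or has a self-loop).
The vertices on cycles are {0, 1, 2, 4, 5, 6, 7, 8, 9, 10} — 10 in total.

10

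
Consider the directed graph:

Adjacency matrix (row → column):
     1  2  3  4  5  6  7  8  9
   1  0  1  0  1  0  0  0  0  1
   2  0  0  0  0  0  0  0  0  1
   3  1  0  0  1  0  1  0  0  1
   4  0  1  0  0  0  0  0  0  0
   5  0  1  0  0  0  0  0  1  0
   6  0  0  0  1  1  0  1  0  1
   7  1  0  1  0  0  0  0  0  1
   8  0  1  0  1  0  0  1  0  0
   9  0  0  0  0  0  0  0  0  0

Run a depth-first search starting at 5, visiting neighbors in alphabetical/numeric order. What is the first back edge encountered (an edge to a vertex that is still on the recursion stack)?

6→5

DFS from 5 (visiting neighbors in alphabetical/numeric order); mark gray on enter, black on exit:
5 gray
  2 gray
    9 gray
    9 black
  2 black
  8 gray
    8→2: 2 black — skip
    4 gray
      4→2: 2 black — skip
    4 black
    7 gray
      1 gray
        1→2: 2 black — skip
        1→4: 4 black — skip
        1→9: 9 black — skip
      1 black
      3 gray
        3→1: 1 black — skip
        3→4: 4 black — skip
        6 gray
          6→4: 4 black — skip
          6→5: 5 is gray → back edge
First back edge: 6 → 5.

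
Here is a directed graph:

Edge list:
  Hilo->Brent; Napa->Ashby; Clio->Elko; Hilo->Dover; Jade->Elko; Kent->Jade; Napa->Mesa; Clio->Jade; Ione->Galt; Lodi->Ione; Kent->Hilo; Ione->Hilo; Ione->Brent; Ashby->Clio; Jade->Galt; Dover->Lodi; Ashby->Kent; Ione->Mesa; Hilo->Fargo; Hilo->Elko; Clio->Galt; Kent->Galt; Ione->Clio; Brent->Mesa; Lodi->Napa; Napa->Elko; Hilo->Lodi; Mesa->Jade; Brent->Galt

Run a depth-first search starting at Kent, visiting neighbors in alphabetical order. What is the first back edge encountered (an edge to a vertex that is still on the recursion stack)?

Ione->Hilo

DFS from Kent (visiting neighbors in alphabetical order); mark gray on enter, black on exit:
Kent gray
  Galt gray
  Galt black
  Hilo gray
    Brent gray
      Brent→Galt: Galt black — skip
      Mesa gray
        Jade gray
          Elko gray
          Elko black
          Jade→Galt: Galt black — skip
        Jade black
      Mesa black
    Brent black
    Dover gray
      Lodi gray
        Ione gray
          Ione→Brent: Brent black — skip
          Clio gray
            Clio→Elko: Elko black — skip
            Clio→Galt: Galt black — skip
            Clio→Jade: Jade black — skip
          Clio black
          Ione→Galt: Galt black — skip
          Ione→Hilo: Hilo is gray → back edge
First back edge: Ione → Hilo.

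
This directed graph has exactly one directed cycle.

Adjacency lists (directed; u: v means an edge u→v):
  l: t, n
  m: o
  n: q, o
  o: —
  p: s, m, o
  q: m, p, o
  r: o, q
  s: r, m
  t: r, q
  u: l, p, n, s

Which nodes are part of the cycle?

p, q, r, s

DFS with gray/black marking from p:
p gray
  s gray
    r gray
      o gray
      o black
      q gray
        m gray
          m→o: o black — skip
        m black
        q→p: p is gray → back edge
Back edge closes the cycle p → s → r → q → p; its vertices are {p, q, r, s}.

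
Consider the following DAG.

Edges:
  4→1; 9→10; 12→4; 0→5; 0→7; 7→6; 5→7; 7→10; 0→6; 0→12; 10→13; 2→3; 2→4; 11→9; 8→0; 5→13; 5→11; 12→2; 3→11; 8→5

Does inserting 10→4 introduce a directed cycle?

Adding 10→4 creates a cycle iff 4 can already reach 10.
Explore from 4: no path reaches 10. The graph stays acyclic.

No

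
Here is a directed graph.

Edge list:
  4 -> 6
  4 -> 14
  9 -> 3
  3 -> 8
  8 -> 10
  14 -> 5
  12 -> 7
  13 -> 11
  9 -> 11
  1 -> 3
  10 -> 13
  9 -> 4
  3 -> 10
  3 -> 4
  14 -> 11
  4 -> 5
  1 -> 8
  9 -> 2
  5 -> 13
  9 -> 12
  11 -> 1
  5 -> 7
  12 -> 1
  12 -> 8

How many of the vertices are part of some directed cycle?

A vertex is on a directed cycle iff it belongs to a strongly connected component of size ≥ 2 (or has a self-loop).
The vertices on cycles are {1, 3, 4, 5, 8, 10, 11, 13, 14} — 9 in total.

9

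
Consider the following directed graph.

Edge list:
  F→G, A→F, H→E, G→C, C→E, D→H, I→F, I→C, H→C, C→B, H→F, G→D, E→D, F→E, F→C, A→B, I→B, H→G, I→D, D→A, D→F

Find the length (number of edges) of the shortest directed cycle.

For each vertex v, BFS finds the shortest path from v back to v.
The shortest such closed walk is D → F → E → D, length 3.

3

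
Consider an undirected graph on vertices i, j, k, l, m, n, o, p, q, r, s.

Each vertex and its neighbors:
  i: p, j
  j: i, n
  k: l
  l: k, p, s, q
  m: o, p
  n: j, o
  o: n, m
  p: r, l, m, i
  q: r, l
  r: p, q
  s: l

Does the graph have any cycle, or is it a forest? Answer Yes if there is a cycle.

Yes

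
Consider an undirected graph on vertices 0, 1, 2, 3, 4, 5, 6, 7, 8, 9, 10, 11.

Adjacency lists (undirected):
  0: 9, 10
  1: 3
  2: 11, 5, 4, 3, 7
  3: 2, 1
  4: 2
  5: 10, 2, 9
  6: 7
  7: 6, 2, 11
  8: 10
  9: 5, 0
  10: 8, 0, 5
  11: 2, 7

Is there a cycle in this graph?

DFS, tracking each vertex's parent; an edge to a visited non-parent vertex closes a cycle.
Start from 7:
visit 7 (parent –)
  visit 6 (parent 7)
    6–7: parent, skip
  visit 2 (parent 7)
    visit 11 (parent 2)
      11–2: parent, skip
      11–7: 7 visited and ≠ parent → cycle
Cycle: 7 – 2 – 11 – 7.

Yes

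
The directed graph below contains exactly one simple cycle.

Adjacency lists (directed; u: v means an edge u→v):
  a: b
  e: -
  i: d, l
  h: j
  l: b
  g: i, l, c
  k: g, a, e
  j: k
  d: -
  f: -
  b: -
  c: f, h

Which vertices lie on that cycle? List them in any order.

c, g, h, j, k

DFS with gray/black marking from k:
k gray
  g gray
    i gray
      d gray
      d black
      l gray
        b gray
        b black
      l black
    i black
    g→l: l black — skip
    c gray
      f gray
      f black
      h gray
        j gray
          j→k: k is gray → back edge
Back edge closes the cycle k → g → c → h → j → k; its vertices are {c, g, h, j, k}.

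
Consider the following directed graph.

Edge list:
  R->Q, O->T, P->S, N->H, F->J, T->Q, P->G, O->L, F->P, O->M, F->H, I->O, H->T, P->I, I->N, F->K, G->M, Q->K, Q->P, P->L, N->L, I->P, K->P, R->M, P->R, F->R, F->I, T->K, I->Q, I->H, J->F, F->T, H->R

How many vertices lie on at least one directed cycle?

A vertex is on a directed cycle iff it belongs to a strongly connected component of size ≥ 2 (or has a self-loop).
The vertices on cycles are {F, H, I, J, K, N, O, P, Q, R, T} — 11 in total.

11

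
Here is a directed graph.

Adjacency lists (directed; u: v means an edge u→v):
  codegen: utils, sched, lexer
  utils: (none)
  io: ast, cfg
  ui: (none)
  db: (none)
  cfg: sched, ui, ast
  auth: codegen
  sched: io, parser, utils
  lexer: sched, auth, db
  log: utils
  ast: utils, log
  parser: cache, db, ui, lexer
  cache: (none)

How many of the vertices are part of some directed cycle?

A vertex is on a directed cycle iff it belongs to a strongly connected component of size ≥ 2 (or has a self-loop).
The vertices on cycles are {io, cfg, auth, lexer, sched, parser, codegen} — 7 in total.

7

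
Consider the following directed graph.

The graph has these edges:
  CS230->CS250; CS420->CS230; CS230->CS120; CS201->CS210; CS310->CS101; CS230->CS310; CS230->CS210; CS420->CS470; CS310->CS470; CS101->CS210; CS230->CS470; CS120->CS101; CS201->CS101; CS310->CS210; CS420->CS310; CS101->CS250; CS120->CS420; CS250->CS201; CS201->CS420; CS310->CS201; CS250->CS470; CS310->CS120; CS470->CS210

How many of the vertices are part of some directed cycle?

7

A vertex is on a directed cycle iff it belongs to a strongly connected component of size ≥ 2 (or has a self-loop).
The vertices on cycles are {CS101, CS120, CS201, CS230, CS250, CS310, CS420} — 7 in total.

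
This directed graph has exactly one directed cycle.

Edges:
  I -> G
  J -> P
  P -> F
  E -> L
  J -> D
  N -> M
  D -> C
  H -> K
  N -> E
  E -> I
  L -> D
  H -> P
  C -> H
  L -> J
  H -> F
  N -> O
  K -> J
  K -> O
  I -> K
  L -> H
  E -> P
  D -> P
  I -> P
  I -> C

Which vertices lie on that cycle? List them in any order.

C, D, H, J, K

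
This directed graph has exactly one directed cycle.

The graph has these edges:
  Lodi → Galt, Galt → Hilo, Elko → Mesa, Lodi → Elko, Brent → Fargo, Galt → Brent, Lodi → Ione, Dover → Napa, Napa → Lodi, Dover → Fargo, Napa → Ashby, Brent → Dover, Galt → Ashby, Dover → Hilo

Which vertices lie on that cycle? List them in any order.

Galt, Lodi, Napa, Brent, Dover

DFS with gray/black marking from Napa:
Napa gray
  Lodi gray
    Galt gray
      Ashby gray
      Ashby black
      Hilo gray
      Hilo black
      Brent gray
        Fargo gray
        Fargo black
        Dover gray
          Dover→Hilo: Hilo black — skip
          Dover→Fargo: Fargo black — skip
          Dover→Napa: Napa is gray → back edge
Back edge closes the cycle Napa → Lodi → Galt → Brent → Dover → Napa; its vertices are {Galt, Lodi, Napa, Brent, Dover}.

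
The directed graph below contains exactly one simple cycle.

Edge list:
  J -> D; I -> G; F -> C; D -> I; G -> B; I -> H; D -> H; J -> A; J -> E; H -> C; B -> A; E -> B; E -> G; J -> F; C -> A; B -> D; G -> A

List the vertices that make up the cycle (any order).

B, D, G, I

DFS with gray/black marking from D:
D gray
  H gray
    C gray
      A gray
      A black
    C black
  H black
  I gray
    G gray
      G→A: A black — skip
      B gray
        B→D: D is gray → back edge
Back edge closes the cycle D → I → G → B → D; its vertices are {B, D, G, I}.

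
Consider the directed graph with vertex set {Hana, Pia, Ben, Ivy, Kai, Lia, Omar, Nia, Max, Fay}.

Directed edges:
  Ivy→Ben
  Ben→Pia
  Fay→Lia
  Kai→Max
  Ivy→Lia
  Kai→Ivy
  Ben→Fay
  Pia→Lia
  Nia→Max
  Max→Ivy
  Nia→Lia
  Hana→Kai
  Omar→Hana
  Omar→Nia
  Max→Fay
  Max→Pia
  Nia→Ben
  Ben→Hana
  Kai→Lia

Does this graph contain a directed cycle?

DFS with white/gray/black marking, starting from Kai:
Kai gray
  Lia gray
  Lia black
  Max gray
    Pia gray
      Pia→Lia: Lia black — skip
    Pia black
    Ivy gray
      Ben gray
        Hana gray
          Hana→Kai: Kai is gray → back edge
Back edge found, so a cycle exists: Kai → Max → Ivy → Ben → Hana → Kai.

Yes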